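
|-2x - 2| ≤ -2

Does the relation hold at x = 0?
x = 0: LHS = |-2·0 - 2| = |-2| = 2; 2 ≤ -2 — FAILS

The relation fails at x = 0, so x = 0 is a counterexample.

Answer: No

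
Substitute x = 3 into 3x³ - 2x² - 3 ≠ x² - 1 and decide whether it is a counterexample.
Substitute x = 3 into the relation:
x = 3: LHS = 3·3³ - 2·3² - 3 = 60, RHS = 3² - 1 = 8; 60 ≠ 8 — holds

The relation holds at x = 3, so it is not a counterexample.

Answer: No, x = 3 is not a counterexample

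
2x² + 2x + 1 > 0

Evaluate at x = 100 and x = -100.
x = 100: LHS = 2·100² + 2·100 + 1 = 20201; 20201 > 0 — holds
x = -100: LHS = 2·(-100)² + 2·(-100) + 1 = 19801; 19801 > 0 — holds

Answer: Yes, holds for both x = 100 and x = -100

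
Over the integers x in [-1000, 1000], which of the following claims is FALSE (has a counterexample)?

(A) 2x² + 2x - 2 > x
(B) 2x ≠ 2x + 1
(A) x = 0: LHS = 2·0² + 2·0 - 2 = -2; -2 > 0 — FAILS

(B) Over all integers in [-1000, 1000], LHS − RHS is always negative; it is closest to 0 at x = 0, where it equals -1:
x = 0: LHS = 2·0 = 0, RHS = 2·0 + 1 = 1; 0 ≠ 1 — holds
At the ends of the range:
x = -1000: LHS = 2·(-1000) = -2000, RHS = 2·(-1000) + 1 = -1999; -2000 ≠ -1999 — holds
x = 1000: LHS = 2·1000 = 2000, RHS = 2·1000 + 1 = 2001; 2000 ≠ 2001 — holds
Hence LHS − RHS is never 0, i.e. the two sides are never equal, so the relation holds for every integer in [-1000, 1000].

Only (A) has a counterexample.

Answer: A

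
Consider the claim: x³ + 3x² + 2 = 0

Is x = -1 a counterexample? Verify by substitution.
Substitute x = -1 into the relation:
x = -1: LHS = (-1)³ + 3·(-1)² + 2 = 4; 4 = 0 — FAILS

Since the claim fails at x = -1, this value is a counterexample.

Answer: Yes, x = -1 is a counterexample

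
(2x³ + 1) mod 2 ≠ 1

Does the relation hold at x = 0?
x = 0: LHS = (2·0³ + 1) mod 2 = 1 mod 2 = 1; 1 ≠ 1 — FAILS

The relation fails at x = 0, so x = 0 is a counterexample.

Answer: No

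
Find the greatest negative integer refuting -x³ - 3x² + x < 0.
Testing negative integers from -1 downward:
x = -1: LHS = -(-1)³ - 3·(-1)² + (-1) = -3; -3 < 0 — holds
x = -2: LHS = -(-2)³ - 3·(-2)² + (-2) = -6; -6 < 0 — holds
x = -3: LHS = -(-3)³ - 3·(-3)² + (-3) = -3; -3 < 0 — holds
x = -4: LHS = -(-4)³ - 3·(-4)² + (-4) = 12; 12 < 0 — FAILS  ← closest negative counterexample to 0

Answer: x = -4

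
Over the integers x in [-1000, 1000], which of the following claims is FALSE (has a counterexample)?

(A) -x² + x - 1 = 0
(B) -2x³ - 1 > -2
(A) x = 0: LHS = -0² + 0 - 1 = -1; -1 = 0 — FAILS
(B) x = 1: LHS = -2·1³ - 1 = -3; -3 > -2 — FAILS

Answer: Both A and B are false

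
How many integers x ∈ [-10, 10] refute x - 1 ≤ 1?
Counterexamples in [-10, 10]: {3, 4, 5, 6, 7, 8, 9, 10}.

Counting them gives 8 values.

Answer: 8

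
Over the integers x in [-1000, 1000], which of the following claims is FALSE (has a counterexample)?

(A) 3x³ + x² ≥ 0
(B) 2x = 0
(A) x = -1: LHS = 3·(-1)³ + (-1)² = -2; -2 ≥ 0 — FAILS
(B) x = 1: LHS = 2·1 = 2; 2 = 0 — FAILS

Answer: Both A and B are false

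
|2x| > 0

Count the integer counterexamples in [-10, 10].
Counterexamples in [-10, 10]: {0}.

Counting them gives 1 values.

Answer: 1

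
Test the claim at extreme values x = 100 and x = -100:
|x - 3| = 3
x = 100: LHS = |100 - 3| = |97| = 97; 97 = 3 — FAILS
x = -100: LHS = |(-100) - 3| = |-103| = 103; 103 = 3 — FAILS

Answer: No, fails for both x = 100 and x = -100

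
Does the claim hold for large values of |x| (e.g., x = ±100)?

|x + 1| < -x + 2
x = 100: LHS = |100 + 1| = |101| = 101, RHS = -100 + 2 = -98; 101 < -98 — FAILS
x = -100: LHS = |(-100) + 1| = |-99| = 99, RHS = -(-100) + 2 = 102; 99 < 102 — holds

Answer: Partially: fails for x = 100, holds for x = -100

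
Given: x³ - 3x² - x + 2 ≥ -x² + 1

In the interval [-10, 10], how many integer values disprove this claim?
Counterexamples in [-10, 10]: {-10, -9, -8, -7, -6, -5, -4, -3, -2, -1, 1, 2}.

Counting them gives 12 values.

Answer: 12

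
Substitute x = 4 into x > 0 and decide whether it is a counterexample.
Substitute x = 4 into the relation:
x = 4: 4 > 0 — holds

The claim holds here, so x = 4 is not a counterexample. (A counterexample exists elsewhere, e.g. x = 0.)

Answer: No, x = 4 is not a counterexample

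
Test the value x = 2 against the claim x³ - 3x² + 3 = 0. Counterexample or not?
Substitute x = 2 into the relation:
x = 2: LHS = 2³ - 3·2² + 3 = -1; -1 = 0 — FAILS

Since the claim fails at x = 2, this value is a counterexample.

Answer: Yes, x = 2 is a counterexample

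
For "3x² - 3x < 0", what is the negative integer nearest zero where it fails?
Testing negative integers from -1 downward:
x = -1: LHS = 3·(-1)² - 3·(-1) = 6; 6 < 0 — FAILS  ← closest negative counterexample to 0

Answer: x = -1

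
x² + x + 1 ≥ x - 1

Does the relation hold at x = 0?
x = 0: LHS = 0² + 0 + 1 = 1, RHS = 0 - 1 = -1; 1 ≥ -1 — holds

The relation is satisfied at x = 0.

Answer: Yes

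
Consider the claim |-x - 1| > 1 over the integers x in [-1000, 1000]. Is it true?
The claim fails at x = 0:
x = 0: LHS = |-0 - 1| = |-1| = 1; 1 > 1 — FAILS

Because a single integer refutes it, the statement is false.

Answer: False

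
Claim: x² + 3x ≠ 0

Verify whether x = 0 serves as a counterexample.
Substitute x = 0 into the relation:
x = 0: LHS = 0² + 3·0 = 0; 0 ≠ 0 — FAILS

Since the claim fails at x = 0, this value is a counterexample.

Answer: Yes, x = 0 is a counterexample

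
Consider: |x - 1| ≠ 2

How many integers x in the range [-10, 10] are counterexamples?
Counterexamples in [-10, 10]: {-1, 3}.

Counting them gives 2 values.

Answer: 2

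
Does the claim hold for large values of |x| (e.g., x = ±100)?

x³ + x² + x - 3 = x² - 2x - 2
x = 100: LHS = 100³ + 100² + 100 - 3 = 1010097, RHS = 100² - 2·100 - 2 = 9798; 1010097 = 9798 — FAILS
x = -100: LHS = (-100)³ + (-100)² + (-100) - 3 = -990103, RHS = (-100)² - 2·(-100) - 2 = 10198; -990103 = 10198 — FAILS

Answer: No, fails for both x = 100 and x = -100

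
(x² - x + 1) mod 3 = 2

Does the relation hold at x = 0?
x = 0: LHS = (0² - 0 + 1) mod 3 = 1 mod 3 = 1; 1 = 2 — FAILS

The relation fails at x = 0, so x = 0 is a counterexample.

Answer: No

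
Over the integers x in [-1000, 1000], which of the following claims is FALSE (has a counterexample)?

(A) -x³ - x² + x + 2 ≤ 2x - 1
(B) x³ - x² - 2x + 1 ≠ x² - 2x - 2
(A) x = 0: LHS = -0³ - 0² + 0 + 2 = 2, RHS = 2·0 - 1 = -1; 2 ≤ -1 — FAILS
(B) x = -1: LHS = (-1)³ - (-1)² - 2·(-1) + 1 = 1, RHS = (-1)² - 2·(-1) - 2 = 1; 1 ≠ 1 — FAILS

Answer: Both A and B are false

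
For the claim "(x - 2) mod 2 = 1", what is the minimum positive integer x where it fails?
Testing positive integers:
x = 1: LHS = (1 - 2) mod 2 = (-1) mod 2 = 1; 1 = 1 — holds
x = 2: LHS = (2 - 2) mod 2 = 0 mod 2 = 0; 0 = 1 — FAILS  ← smallest positive counterexample

Answer: x = 2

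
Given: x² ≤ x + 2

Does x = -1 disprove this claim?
Substitute x = -1 into the relation:
x = -1: LHS = (-1)² = 1, RHS = (-1) + 2 = 1; 1 ≤ 1 — holds

The claim holds here, so x = -1 is not a counterexample. (A counterexample exists elsewhere, e.g. x = -2.)

Answer: No, x = -1 is not a counterexample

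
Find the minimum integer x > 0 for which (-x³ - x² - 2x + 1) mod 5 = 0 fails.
Testing positive integers:
x = 1: LHS = (-1³ - 1² - 2·1 + 1) mod 5 = (-3) mod 5 = 2; 2 = 0 — FAILS  ← smallest positive counterexample

Answer: x = 1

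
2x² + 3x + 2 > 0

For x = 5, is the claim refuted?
Substitute x = 5 into the relation:
x = 5: LHS = 2·5² + 3·5 + 2 = 67; 67 > 0 — holds

The relation holds at x = 5, so it is not a counterexample.

Answer: No, x = 5 is not a counterexample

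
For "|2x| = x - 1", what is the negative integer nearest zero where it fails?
Testing negative integers from -1 downward:
x = -1: LHS = |2·(-1)| = |-2| = 2, RHS = (-1) - 1 = -2; 2 = -2 — FAILS  ← closest negative counterexample to 0

Answer: x = -1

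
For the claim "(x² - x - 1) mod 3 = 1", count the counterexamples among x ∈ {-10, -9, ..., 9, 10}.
Counterexamples in [-10, 10]: {-9, -8, -6, -5, -3, -2, 0, 1, 3, 4, 6, 7, 9, 10}.

Counting them gives 14 values.

Answer: 14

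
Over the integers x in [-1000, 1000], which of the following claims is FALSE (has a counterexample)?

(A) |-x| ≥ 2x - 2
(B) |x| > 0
(A) x = 3: LHS = |-3| = 3, RHS = 2·3 - 2 = 4; 3 ≥ 4 — FAILS
(B) x = 0: LHS = |0| = 0; 0 > 0 — FAILS

Answer: Both A and B are false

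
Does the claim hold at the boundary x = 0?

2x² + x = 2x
x = 0: LHS = 2·0² + 0 = 0, RHS = 2·0 = 0; 0 = 0 — holds

The relation is satisfied at x = 0.

Answer: Yes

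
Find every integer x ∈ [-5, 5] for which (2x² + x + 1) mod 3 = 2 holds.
Holds for: {-4, -1, 2, 5}
Fails for: {-5, -3, -2, 0, 1, 3, 4}

Answer: {-4, -1, 2, 5}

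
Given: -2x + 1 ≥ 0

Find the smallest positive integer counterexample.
Testing positive integers:
x = 1: LHS = -2·1 + 1 = -1; -1 ≥ 0 — FAILS  ← smallest positive counterexample

Answer: x = 1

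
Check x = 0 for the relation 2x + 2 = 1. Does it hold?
x = 0: LHS = 2·0 + 2 = 2; 2 = 1 — FAILS

The relation fails at x = 0, so x = 0 is a counterexample.

Answer: No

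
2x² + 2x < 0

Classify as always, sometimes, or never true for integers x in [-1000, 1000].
Over all integers in [-1000, 1000], LHS − RHS is smallest at x = 0, where it equals 0:
x = 0: LHS = 2·0² + 2·0 = 0; 0 < 0 — FAILS
At the ends of the range:
x = -1000: LHS = 2·(-1000)² + 2·(-1000) = 1998000; 1998000 < 0 — FAILS
x = 1000: LHS = 2·1000² + 2·1000 = 2002000; 2002000 < 0 — FAILS
Hence LHS − RHS is never negative, i.e. LHS ≥ RHS throughout, so the claimed relation (<) fails for every integer in [-1000, 1000].

No integer in the range satisfies it.

Answer: Never true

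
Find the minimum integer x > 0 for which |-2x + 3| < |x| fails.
Testing positive integers:
x = 1: LHS = |-2·1 + 3| = |1| = 1, RHS = |1| = 1; 1 < 1 — FAILS  ← smallest positive counterexample

Answer: x = 1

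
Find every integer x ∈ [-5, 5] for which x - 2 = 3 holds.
Holds for: {5}
Fails for: {-5, -4, -3, -2, -1, 0, 1, 2, 3, 4}

Answer: {5}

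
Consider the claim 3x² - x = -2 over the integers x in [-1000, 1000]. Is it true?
The claim fails at x = 0:
x = 0: LHS = 3·0² - 0 = 0; 0 = -2 — FAILS

Because a single integer refutes it, the statement is false.

Answer: False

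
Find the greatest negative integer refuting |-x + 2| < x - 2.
Testing negative integers from -1 downward:
x = -1: LHS = |-(-1) + 2| = |3| = 3, RHS = (-1) - 2 = -3; 3 < -3 — FAILS  ← closest negative counterexample to 0

Answer: x = -1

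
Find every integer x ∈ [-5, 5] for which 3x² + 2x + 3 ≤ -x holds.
Over all integers in [-5, 5], LHS − RHS is smallest at x = 0, where it equals 3:
x = 0: LHS = 3·0² + 2·0 + 3 = 3, RHS = -0 = 0; 3 ≤ 0 — FAILS
At the ends of the range:
x = -5: LHS = 3·(-5)² + 2·(-5) + 3 = 68, RHS = -(-5) = 5; 68 ≤ 5 — FAILS
x = 5: LHS = 3·5² + 2·5 + 3 = 88; 88 ≤ -5 — FAILS
Hence LHS − RHS is never zero or negative, i.e. LHS > RHS throughout, so the claimed relation (≤) fails for every integer in [-5, 5].

Answer: None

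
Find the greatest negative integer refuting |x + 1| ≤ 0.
Testing negative integers from -1 downward:
x = -1: LHS = |(-1) + 1| = |0| = 0; 0 ≤ 0 — holds
x = -2: LHS = |(-2) + 1| = |-1| = 1; 1 ≤ 0 — FAILS  ← closest negative counterexample to 0

Answer: x = -2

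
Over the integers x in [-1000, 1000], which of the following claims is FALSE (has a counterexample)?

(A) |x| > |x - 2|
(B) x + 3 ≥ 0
(A) x = 0: LHS = |0| = 0, RHS = |0 - 2| = |-2| = 2; 0 > 2 — FAILS
(B) x = -4: LHS = (-4) + 3 = -1; -1 ≥ 0 — FAILS

Answer: Both A and B are false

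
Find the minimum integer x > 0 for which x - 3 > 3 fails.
Testing positive integers:
x = 1: LHS = 1 - 3 = -2; -2 > 3 — FAILS  ← smallest positive counterexample

Answer: x = 1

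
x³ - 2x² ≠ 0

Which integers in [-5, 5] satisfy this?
Holds for: {-5, -4, -3, -2, -1, 1, 3, 4, 5}
Fails for: {0, 2}

Answer: {-5, -4, -3, -2, -1, 1, 3, 4, 5}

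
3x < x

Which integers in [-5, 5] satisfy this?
Holds for: {-5, -4, -3, -2, -1}
Fails for: {0, 1, 2, 3, 4, 5}

Answer: {-5, -4, -3, -2, -1}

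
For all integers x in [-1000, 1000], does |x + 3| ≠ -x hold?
Track d = LHS − RHS over the integers in [-1000, 1000]. Equality would need d = 0, but d changes sign only between consecutive integers, jumping over 0:
x = -2: LHS = |(-2) + 3| = |1| = 1, RHS = -(-2) = 2; 1 ≠ 2 — holds  (d = -1)
x = -1: LHS = |(-1) + 3| = |2| = 2, RHS = -(-1) = 1; 2 ≠ 1 — holds  (d = 1)
Away from these crossings d keeps a constant sign, and checking every integer in [-1000, 1000] confirms d ≠ 0 throughout. Hence the two sides are never equal, so the relation holds for every integer in [-1000, 1000].

No counterexample exists.

Answer: True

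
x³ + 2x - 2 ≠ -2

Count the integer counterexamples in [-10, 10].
Counterexamples in [-10, 10]: {0}.

Counting them gives 1 values.

Answer: 1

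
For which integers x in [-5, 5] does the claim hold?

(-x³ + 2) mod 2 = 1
Holds for: {-5, -3, -1, 1, 3, 5}
Fails for: {-4, -2, 0, 2, 4}

Answer: {-5, -3, -1, 1, 3, 5}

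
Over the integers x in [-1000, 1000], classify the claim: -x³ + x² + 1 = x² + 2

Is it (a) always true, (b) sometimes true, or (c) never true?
Holds at x = -1: LHS = -(-1)³ + (-1)² + 1 = 3, RHS = (-1)² + 2 = 3; 3 = 3 — holds
Fails at x = 0: LHS = -0³ + 0² + 1 = 1, RHS = 0² + 2 = 2; 1 = 2 — FAILS
It is satisfied by some integers in the range but not all.

Answer: Sometimes true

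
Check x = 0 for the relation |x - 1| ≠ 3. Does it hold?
x = 0: LHS = |0 - 1| = |-1| = 1; 1 ≠ 3 — holds

The relation is satisfied at x = 0.

Answer: Yes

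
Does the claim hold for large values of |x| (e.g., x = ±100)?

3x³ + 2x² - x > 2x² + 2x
x = 100: LHS = 3·100³ + 2·100² - 100 = 3019900, RHS = 2·100² + 2·100 = 20200; 3019900 > 20200 — holds
x = -100: LHS = 3·(-100)³ + 2·(-100)² - (-100) = -2979900, RHS = 2·(-100)² + 2·(-100) = 19800; -2979900 > 19800 — FAILS

Answer: Partially: holds for x = 100, fails for x = -100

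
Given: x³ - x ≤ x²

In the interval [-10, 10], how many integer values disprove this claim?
Counterexamples in [-10, 10]: {2, 3, 4, 5, 6, 7, 8, 9, 10}.

Counting them gives 9 values.

Answer: 9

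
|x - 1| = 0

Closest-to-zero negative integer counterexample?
Testing negative integers from -1 downward:
x = -1: LHS = |(-1) - 1| = |-2| = 2; 2 = 0 — FAILS  ← closest negative counterexample to 0

Answer: x = -1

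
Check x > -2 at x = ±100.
x = 100: 100 > -2 — holds
x = -100: -100 > -2 — FAILS

Answer: Partially: holds for x = 100, fails for x = -100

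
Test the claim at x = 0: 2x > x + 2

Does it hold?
x = 0: LHS = 2·0 = 0, RHS = 0 + 2 = 2; 0 > 2 — FAILS

The relation fails at x = 0, so x = 0 is a counterexample.

Answer: No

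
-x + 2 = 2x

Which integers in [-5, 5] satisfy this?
Track d = LHS − RHS over the integers in [-5, 5]. Equality would need d = 0, but d changes sign only between consecutive integers, jumping over 0:
x = 0: LHS = -0 + 2 = 2, RHS = 2·0 = 0; 2 = 0 — FAILS  (d = 2)
x = 1: LHS = -1 + 2 = 1, RHS = 2·1 = 2; 1 = 2 — FAILS  (d = -1)
Away from these crossings d keeps a constant sign, and checking every integer in [-5, 5] confirms d ≠ 0 throughout. Hence the two sides are never equal, so the claimed relation (=) fails for every integer in [-5, 5].

Answer: None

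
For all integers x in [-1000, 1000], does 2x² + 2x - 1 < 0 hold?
The claim fails at x = 1:
x = 1: LHS = 2·1² + 2·1 - 1 = 3; 3 < 0 — FAILS

Because a single integer refutes it, the statement is false.

Answer: False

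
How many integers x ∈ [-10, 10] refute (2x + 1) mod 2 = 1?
For a polynomial with integer coefficients, its value mod 2 depends only on x mod 2, so it suffices to check one representative of each residue class, x = 0, 1:
x = 0: LHS = (2·0 + 1) mod 2 = 1 mod 2 = 1; 1 = 1 — holds
x = 1: LHS = (2·1 + 1) mod 2 = 3 mod 2 = 1; 1 = 1 — holds
The relation holds in every residue class, so the relation holds for every integer in [-10, 10].

No counterexample appears in that range.

Answer: 0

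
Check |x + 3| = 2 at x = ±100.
x = 100: LHS = |100 + 3| = |103| = 103; 103 = 2 — FAILS
x = -100: LHS = |(-100) + 3| = |-97| = 97; 97 = 2 — FAILS

Answer: No, fails for both x = 100 and x = -100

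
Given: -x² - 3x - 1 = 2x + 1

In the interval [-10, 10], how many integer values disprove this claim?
Counterexamples in [-10, 10]: {-10, -9, -8, -7, -6, -5, -4, -3, -2, -1, 0, 1, 2, 3, 4, 5, 6, 7, 8, 9, 10}.

Counting them gives 21 values.

Answer: 21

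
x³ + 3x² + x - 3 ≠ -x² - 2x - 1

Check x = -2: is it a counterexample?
Substitute x = -2 into the relation:
x = -2: LHS = (-2)³ + 3·(-2)² + (-2) - 3 = -1, RHS = -(-2)² - 2·(-2) - 1 = -1; -1 ≠ -1 — FAILS

Since the claim fails at x = -2, this value is a counterexample.

Answer: Yes, x = -2 is a counterexample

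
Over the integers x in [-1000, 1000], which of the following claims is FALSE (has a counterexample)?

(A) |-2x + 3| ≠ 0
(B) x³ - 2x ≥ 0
(A) Over all integers in [-1000, 1000], LHS − RHS is always positive; it is smallest at x = 1, where it equals 1:
x = 1: LHS = |-2·1 + 3| = |1| = 1; 1 ≠ 0 — holds
At the ends of the range:
x = -1000: LHS = |-2·(-1000) + 3| = |2003| = 2003; 2003 ≠ 0 — holds
x = 1000: LHS = |-2·1000 + 3| = |-1997| = 1997; 1997 ≠ 0 — holds
Hence LHS − RHS is never 0, i.e. the two sides are never equal, so the relation holds for every integer in [-1000, 1000].

(B) x = 1: LHS = 1³ - 2·1 = -1; -1 ≥ 0 — FAILS

Only (B) has a counterexample.

Answer: B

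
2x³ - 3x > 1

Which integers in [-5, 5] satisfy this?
Holds for: {2, 3, 4, 5}
Fails for: {-5, -4, -3, -2, -1, 0, 1}

Answer: {2, 3, 4, 5}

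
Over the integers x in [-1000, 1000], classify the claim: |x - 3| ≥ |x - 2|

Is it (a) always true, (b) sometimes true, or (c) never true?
Holds at x = 0: LHS = |0 - 3| = |-3| = 3, RHS = |0 - 2| = |-2| = 2; 3 ≥ 2 — holds
Fails at x = 3: LHS = |3 - 3| = |0| = 0, RHS = |3 - 2| = |1| = 1; 0 ≥ 1 — FAILS
It is satisfied by some integers in the range but not all.

Answer: Sometimes true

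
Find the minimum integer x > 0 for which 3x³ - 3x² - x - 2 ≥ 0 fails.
Testing positive integers:
x = 1: LHS = 3·1³ - 3·1² - 1 - 2 = -3; -3 ≥ 0 — FAILS  ← smallest positive counterexample

Answer: x = 1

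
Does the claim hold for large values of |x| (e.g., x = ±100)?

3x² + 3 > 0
x = 100: LHS = 3·100² + 3 = 30003; 30003 > 0 — holds
x = -100: LHS = 3·(-100)² + 3 = 30003; 30003 > 0 — holds

Answer: Yes, holds for both x = 100 and x = -100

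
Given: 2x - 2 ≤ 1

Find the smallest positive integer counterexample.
Testing positive integers:
x = 1: LHS = 2·1 - 2 = 0; 0 ≤ 1 — holds
x = 2: LHS = 2·2 - 2 = 2; 2 ≤ 1 — FAILS  ← smallest positive counterexample

Answer: x = 2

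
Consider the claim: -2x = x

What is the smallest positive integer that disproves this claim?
Testing positive integers:
x = 1: LHS = -2·1 = -2; -2 = 1 — FAILS  ← smallest positive counterexample

Answer: x = 1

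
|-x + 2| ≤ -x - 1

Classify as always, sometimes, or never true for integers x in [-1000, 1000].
Over all integers in [-1000, 1000], LHS − RHS is smallest at x = 0, where it equals 3:
x = 0: LHS = |-0 + 2| = |2| = 2, RHS = -0 - 1 = -1; 2 ≤ -1 — FAILS
At the ends of the range:
x = -1000: LHS = |-(-1000) + 2| = |1002| = 1002, RHS = -(-1000) - 1 = 999; 1002 ≤ 999 — FAILS
x = 1000: LHS = |-1000 + 2| = |-998| = 998, RHS = -1000 - 1 = -1001; 998 ≤ -1001 — FAILS
Hence LHS − RHS is never zero or negative, i.e. LHS > RHS throughout, so the claimed relation (≤) fails for every integer in [-1000, 1000].

No integer in the range satisfies it.

Answer: Never true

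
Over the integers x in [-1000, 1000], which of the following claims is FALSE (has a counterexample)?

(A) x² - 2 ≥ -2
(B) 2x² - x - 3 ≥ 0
(A) Over all integers in [-1000, 1000], LHS − RHS is smallest at x = 0, where it equals 0:
x = 0: LHS = 0² - 2 = -2; -2 ≥ -2 — holds
At the ends of the range:
x = -1000: LHS = (-1000)² - 2 = 999998; 999998 ≥ -2 — holds
x = 1000: LHS = 1000² - 2 = 999998; 999998 ≥ -2 — holds
Hence LHS − RHS is never negative, i.e. LHS ≥ RHS throughout, so the relation holds for every integer in [-1000, 1000].

(B) x = 0: LHS = 2·0² - 0 - 3 = -3; -3 ≥ 0 — FAILS

Only (B) has a counterexample.

Answer: B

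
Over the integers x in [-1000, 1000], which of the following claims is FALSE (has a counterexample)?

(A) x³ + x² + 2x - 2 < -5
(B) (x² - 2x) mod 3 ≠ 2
(A) x = 0: LHS = 0³ + 0² + 2·0 - 2 = -2; -2 < -5 — FAILS
(B) x = 1: LHS = (1² - 2·1) mod 3 = (-1) mod 3 = 2; 2 ≠ 2 — FAILS

Answer: Both A and B are false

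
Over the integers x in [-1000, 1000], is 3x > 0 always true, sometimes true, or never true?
Holds at x = 1: LHS = 3·1 = 3; 3 > 0 — holds
Fails at x = 0: LHS = 3·0 = 0; 0 > 0 — FAILS
It is satisfied by some integers in the range but not all.

Answer: Sometimes true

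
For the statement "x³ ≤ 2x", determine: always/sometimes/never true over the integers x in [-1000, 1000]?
Holds at x = 0: LHS = 0³ = 0, RHS = 2·0 = 0; 0 ≤ 0 — holds
Fails at x = -1: LHS = (-1)³ = -1, RHS = 2·(-1) = -2; -1 ≤ -2 — FAILS
It is satisfied by some integers in the range but not all.

Answer: Sometimes true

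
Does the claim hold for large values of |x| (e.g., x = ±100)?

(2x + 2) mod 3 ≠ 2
x = 100: LHS = (2·100 + 2) mod 3 = 202 mod 3 = 1; 1 ≠ 2 — holds
x = -100: LHS = (2·(-100) + 2) mod 3 = (-198) mod 3 = 0; 0 ≠ 2 — holds

Answer: Yes, holds for both x = 100 and x = -100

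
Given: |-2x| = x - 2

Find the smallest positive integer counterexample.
Testing positive integers:
x = 1: LHS = |-2·1| = |-2| = 2, RHS = 1 - 2 = -1; 2 = -1 — FAILS  ← smallest positive counterexample

Answer: x = 1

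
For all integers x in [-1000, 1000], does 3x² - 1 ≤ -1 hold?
The claim fails at x = 1:
x = 1: LHS = 3·1² - 1 = 2; 2 ≤ -1 — FAILS

Because a single integer refutes it, the statement is false.

Answer: False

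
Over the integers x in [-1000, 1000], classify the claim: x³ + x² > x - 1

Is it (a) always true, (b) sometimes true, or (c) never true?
Holds at x = 0: LHS = 0³ + 0² = 0, RHS = 0 - 1 = -1; 0 > -1 — holds
Fails at x = -2: LHS = (-2)³ + (-2)² = -4, RHS = (-2) - 1 = -3; -4 > -3 — FAILS
It is satisfied by some integers in the range but not all.

Answer: Sometimes true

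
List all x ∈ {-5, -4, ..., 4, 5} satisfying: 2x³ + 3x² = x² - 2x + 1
Track d = LHS − RHS over the integers in [-5, 5]. Equality would need d = 0, but d changes sign only between consecutive integers, jumping over 0:
x = 0: LHS = 2·0³ + 3·0² = 0, RHS = 0² - 2·0 + 1 = 1; 0 = 1 — FAILS  (d = -1)
x = 1: LHS = 2·1³ + 3·1² = 5, RHS = 1² - 2·1 + 1 = 0; 5 = 0 — FAILS  (d = 5)
Away from these crossings d keeps a constant sign, and checking every integer in [-5, 5] confirms d ≠ 0 throughout. Hence the two sides are never equal, so the claimed relation (=) fails for every integer in [-5, 5].

Answer: None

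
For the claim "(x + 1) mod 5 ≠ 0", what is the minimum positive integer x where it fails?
Testing positive integers:
x = 1: LHS = (1 + 1) mod 5 = 2 mod 5 = 2; 2 ≠ 0 — holds
x = 2: LHS = (2 + 1) mod 5 = 3 mod 5 = 3; 3 ≠ 0 — holds
x = 3: LHS = (3 + 1) mod 5 = 4 mod 5 = 4; 4 ≠ 0 — holds
x = 4: LHS = (4 + 1) mod 5 = 5 mod 5 = 0; 0 ≠ 0 — FAILS  ← smallest positive counterexample

Answer: x = 4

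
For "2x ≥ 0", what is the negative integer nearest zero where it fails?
Testing negative integers from -1 downward:
x = -1: LHS = 2·(-1) = -2; -2 ≥ 0 — FAILS  ← closest negative counterexample to 0

Answer: x = -1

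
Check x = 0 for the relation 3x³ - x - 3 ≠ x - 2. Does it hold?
x = 0: LHS = 3·0³ - 0 - 3 = -3, RHS = 0 - 2 = -2; -3 ≠ -2 — holds

The relation is satisfied at x = 0.

Answer: Yes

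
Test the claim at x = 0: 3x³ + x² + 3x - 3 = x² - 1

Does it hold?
x = 0: LHS = 3·0³ + 0² + 3·0 - 3 = -3, RHS = 0² - 1 = -1; -3 = -1 — FAILS

The relation fails at x = 0, so x = 0 is a counterexample.

Answer: No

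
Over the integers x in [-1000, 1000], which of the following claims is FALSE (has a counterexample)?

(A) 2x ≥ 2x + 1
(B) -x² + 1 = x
(A) x = 0: LHS = 2·0 = 0, RHS = 2·0 + 1 = 1; 0 ≥ 1 — FAILS
(B) x = 0: LHS = -0² + 1 = 1; 1 = 0 — FAILS

Answer: Both A and B are false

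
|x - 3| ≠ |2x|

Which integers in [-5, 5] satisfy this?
Holds for: {-5, -4, -2, -1, 0, 2, 3, 4, 5}
Fails for: {-3, 1}

Answer: {-5, -4, -2, -1, 0, 2, 3, 4, 5}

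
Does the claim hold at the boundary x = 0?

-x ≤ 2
x = 0: LHS = -0 = 0; 0 ≤ 2 — holds

The relation is satisfied at x = 0.

Answer: Yes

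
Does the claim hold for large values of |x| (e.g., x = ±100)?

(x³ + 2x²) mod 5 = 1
x = 100: LHS = (100³ + 2·100²) mod 5 = 1020000 mod 5 = 0; 0 = 1 — FAILS
x = -100: LHS = ((-100)³ + 2·(-100)²) mod 5 = (-980000) mod 5 = 0; 0 = 1 — FAILS

Answer: No, fails for both x = 100 and x = -100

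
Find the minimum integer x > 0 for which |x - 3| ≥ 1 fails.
Testing positive integers:
x = 1: LHS = |1 - 3| = |-2| = 2; 2 ≥ 1 — holds
x = 2: LHS = |2 - 3| = |-1| = 1; 1 ≥ 1 — holds
x = 3: LHS = |3 - 3| = |0| = 0; 0 ≥ 1 — FAILS  ← smallest positive counterexample

Answer: x = 3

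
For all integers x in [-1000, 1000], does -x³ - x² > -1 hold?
The claim fails at x = 1:
x = 1: LHS = -1³ - 1² = -2; -2 > -1 — FAILS

Because a single integer refutes it, the statement is false.

Answer: False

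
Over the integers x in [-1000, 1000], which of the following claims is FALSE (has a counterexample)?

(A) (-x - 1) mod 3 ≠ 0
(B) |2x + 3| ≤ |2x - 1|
(A) x = -1: LHS = (-(-1) - 1) mod 3 = 0 mod 3 = 0; 0 ≠ 0 — FAILS
(B) x = 0: LHS = |2·0 + 3| = |3| = 3, RHS = |2·0 - 1| = |-1| = 1; 3 ≤ 1 — FAILS

Answer: Both A and B are false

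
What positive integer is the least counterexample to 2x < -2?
Testing positive integers:
x = 1: LHS = 2·1 = 2; 2 < -2 — FAILS  ← smallest positive counterexample

Answer: x = 1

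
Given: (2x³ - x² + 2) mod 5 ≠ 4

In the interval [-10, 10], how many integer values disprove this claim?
Counterexamples in [-10, 10]: {-8, -6, -3, -1, 2, 4, 7, 9}.

Counting them gives 8 values.

Answer: 8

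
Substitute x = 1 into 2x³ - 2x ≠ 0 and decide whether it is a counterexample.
Substitute x = 1 into the relation:
x = 1: LHS = 2·1³ - 2·1 = 0; 0 ≠ 0 — FAILS

Since the claim fails at x = 1, this value is a counterexample.

Answer: Yes, x = 1 is a counterexample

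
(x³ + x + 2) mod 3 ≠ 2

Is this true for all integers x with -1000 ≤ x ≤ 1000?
The claim fails at x = 0:
x = 0: LHS = (0³ + 0 + 2) mod 3 = 2 mod 3 = 2; 2 ≠ 2 — FAILS

Because a single integer refutes it, the statement is false.

Answer: False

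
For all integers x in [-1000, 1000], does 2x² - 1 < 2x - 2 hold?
The claim fails at x = 0:
x = 0: LHS = 2·0² - 1 = -1, RHS = 2·0 - 2 = -2; -1 < -2 — FAILS

Because a single integer refutes it, the statement is false.

Answer: False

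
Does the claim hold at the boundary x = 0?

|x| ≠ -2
x = 0: LHS = |0| = 0; 0 ≠ -2 — holds

The relation is satisfied at x = 0.

Answer: Yes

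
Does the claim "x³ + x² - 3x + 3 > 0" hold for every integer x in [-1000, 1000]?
The claim fails at x = -3:
x = -3: LHS = (-3)³ + (-3)² - 3·(-3) + 3 = -6; -6 > 0 — FAILS

Because a single integer refutes it, the statement is false.

Answer: False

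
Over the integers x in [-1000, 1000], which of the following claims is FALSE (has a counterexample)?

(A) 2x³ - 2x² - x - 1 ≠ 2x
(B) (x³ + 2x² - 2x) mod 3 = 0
(A) Track d = LHS − RHS over the integers in [-1000, 1000]. Equality would need d = 0, but d changes sign only between consecutive integers, jumping over 0:
x = 1: LHS = 2·1³ - 2·1² - 1 - 1 = -2, RHS = 2·1 = 2; -2 ≠ 2 — holds  (d = -4)
x = 2: LHS = 2·2³ - 2·2² - 2 - 1 = 5, RHS = 2·2 = 4; 5 ≠ 4 — holds  (d = 1)
Away from these crossings d keeps a constant sign, and checking every integer in [-1000, 1000] confirms d ≠ 0 throughout. Hence the two sides are never equal, so the relation holds for every integer in [-1000, 1000].

(B) x = 1: LHS = (1³ + 2·1² - 2·1) mod 3 = 1 mod 3 = 1; 1 = 0 — FAILS

Only (B) has a counterexample.

Answer: B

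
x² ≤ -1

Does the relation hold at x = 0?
x = 0: LHS = 0² = 0; 0 ≤ -1 — FAILS

The relation fails at x = 0, so x = 0 is a counterexample.

Answer: No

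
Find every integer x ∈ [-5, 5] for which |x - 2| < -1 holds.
An absolute value is never negative, so the left side is ≥ 0 for every x, while the right side is -1. Tightest case in [-5, 5] is x = 2:
x = 2: LHS = |2 - 2| = |0| = 0; 0 < -1 — FAILS
Hence LHS − RHS is never negative, i.e. LHS ≥ RHS throughout, so the claimed relation (<) fails for every integer in [-5, 5].

Answer: None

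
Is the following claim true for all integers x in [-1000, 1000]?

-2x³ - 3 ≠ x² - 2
The claim fails at x = -1:
x = -1: LHS = -2·(-1)³ - 3 = -1, RHS = (-1)² - 2 = -1; -1 ≠ -1 — FAILS

Because a single integer refutes it, the statement is false.

Answer: False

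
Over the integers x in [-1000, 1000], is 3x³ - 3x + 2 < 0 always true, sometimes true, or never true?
Holds at x = -2: LHS = 3·(-2)³ - 3·(-2) + 2 = -16; -16 < 0 — holds
Fails at x = 0: LHS = 3·0³ - 3·0 + 2 = 2; 2 < 0 — FAILS
It is satisfied by some integers in the range but not all.

Answer: Sometimes true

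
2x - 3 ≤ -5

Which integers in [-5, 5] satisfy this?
Holds for: {-5, -4, -3, -2, -1}
Fails for: {0, 1, 2, 3, 4, 5}

Answer: {-5, -4, -3, -2, -1}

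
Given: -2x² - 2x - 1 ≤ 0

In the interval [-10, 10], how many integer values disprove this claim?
Over all integers in [-10, 10], LHS − RHS is largest at x = 0, where it equals -1:
x = 0: LHS = -2·0² - 2·0 - 1 = -1; -1 ≤ 0 — holds
At the ends of the range:
x = -10: LHS = -2·(-10)² - 2·(-10) - 1 = -181; -181 ≤ 0 — holds
x = 10: LHS = -2·10² - 2·10 - 1 = -221; -221 ≤ 0 — holds
Hence LHS − RHS is never positive, i.e. LHS ≤ RHS throughout, so the relation holds for every integer in [-10, 10].

No counterexample appears in that range.

Answer: 0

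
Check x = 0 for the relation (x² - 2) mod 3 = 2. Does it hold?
x = 0: LHS = (0² - 2) mod 3 = (-2) mod 3 = 1; 1 = 2 — FAILS

The relation fails at x = 0, so x = 0 is a counterexample.

Answer: No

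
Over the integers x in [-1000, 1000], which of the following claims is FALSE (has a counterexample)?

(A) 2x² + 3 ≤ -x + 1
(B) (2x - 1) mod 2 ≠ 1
(A) x = 0: LHS = 2·0² + 3 = 3, RHS = -0 + 1 = 1; 3 ≤ 1 — FAILS
(B) x = 0: LHS = (2·0 - 1) mod 2 = (-1) mod 2 = 1; 1 ≠ 1 — FAILS

Answer: Both A and B are false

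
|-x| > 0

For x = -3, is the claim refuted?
Substitute x = -3 into the relation:
x = -3: LHS = |-(-3)| = |3| = 3; 3 > 0 — holds

The claim holds here, so x = -3 is not a counterexample. (A counterexample exists elsewhere, e.g. x = 0.)

Answer: No, x = -3 is not a counterexample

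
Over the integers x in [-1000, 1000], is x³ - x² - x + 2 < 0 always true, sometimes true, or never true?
Holds at x = -2: LHS = (-2)³ - (-2)² - (-2) + 2 = -8; -8 < 0 — holds
Fails at x = 0: LHS = 0³ - 0² - 0 + 2 = 2; 2 < 0 — FAILS
It is satisfied by some integers in the range but not all.

Answer: Sometimes true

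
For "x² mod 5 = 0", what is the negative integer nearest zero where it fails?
Testing negative integers from -1 downward:
x = -1: LHS = ((-1)²) mod 5 = 1 mod 5 = 1; 1 = 0 — FAILS  ← closest negative counterexample to 0

Answer: x = -1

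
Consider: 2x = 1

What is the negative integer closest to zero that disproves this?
Testing negative integers from -1 downward:
x = -1: LHS = 2·(-1) = -2; -2 = 1 — FAILS  ← closest negative counterexample to 0

Answer: x = -1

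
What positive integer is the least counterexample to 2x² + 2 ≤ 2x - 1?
Testing positive integers:
x = 1: LHS = 2·1² + 2 = 4, RHS = 2·1 - 1 = 1; 4 ≤ 1 — FAILS  ← smallest positive counterexample

Answer: x = 1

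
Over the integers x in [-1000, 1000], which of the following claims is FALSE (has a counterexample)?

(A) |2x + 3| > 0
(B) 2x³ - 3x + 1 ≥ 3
(A) Over all integers in [-1000, 1000], LHS − RHS is smallest at x = -1, where it equals 1:
x = -1: LHS = |2·(-1) + 3| = |1| = 1; 1 > 0 — holds
At the ends of the range:
x = -1000: LHS = |2·(-1000) + 3| = |-1997| = 1997; 1997 > 0 — holds
x = 1000: LHS = |2·1000 + 3| = |2003| = 2003; 2003 > 0 — holds
Hence LHS − RHS is never zero or negative, i.e. LHS > RHS throughout, so the relation holds for every integer in [-1000, 1000].

(B) x = 0: LHS = 2·0³ - 3·0 + 1 = 1; 1 ≥ 3 — FAILS

Only (B) has a counterexample.

Answer: B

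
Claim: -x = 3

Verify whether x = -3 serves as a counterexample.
Substitute x = -3 into the relation:
x = -3: LHS = -(-3) = 3; 3 = 3 — holds

The claim holds here, so x = -3 is not a counterexample. (A counterexample exists elsewhere, e.g. x = 0.)

Answer: No, x = -3 is not a counterexample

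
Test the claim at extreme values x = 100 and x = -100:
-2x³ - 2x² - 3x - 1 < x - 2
x = 100: LHS = -2·100³ - 2·100² - 3·100 - 1 = -2020301, RHS = 100 - 2 = 98; -2020301 < 98 — holds
x = -100: LHS = -2·(-100)³ - 2·(-100)² - 3·(-100) - 1 = 1980299, RHS = (-100) - 2 = -102; 1980299 < -102 — FAILS

Answer: Partially: holds for x = 100, fails for x = -100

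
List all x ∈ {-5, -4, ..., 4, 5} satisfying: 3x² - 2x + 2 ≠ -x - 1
Over all integers in [-5, 5], LHS − RHS is always positive; it is smallest at x = 0, where it equals 3:
x = 0: LHS = 3·0² - 2·0 + 2 = 2, RHS = -0 - 1 = -1; 2 ≠ -1 — holds
At the ends of the range:
x = -5: LHS = 3·(-5)² - 2·(-5) + 2 = 87, RHS = -(-5) - 1 = 4; 87 ≠ 4 — holds
x = 5: LHS = 3·5² - 2·5 + 2 = 67, RHS = -5 - 1 = -6; 67 ≠ -6 — holds
Hence LHS − RHS is never 0, i.e. the two sides are never equal, so the relation holds for every integer in [-5, 5].

Answer: All integers in [-5, 5]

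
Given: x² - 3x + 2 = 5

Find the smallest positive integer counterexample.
Testing positive integers:
x = 1: LHS = 1² - 3·1 + 2 = 0; 0 = 5 — FAILS  ← smallest positive counterexample

Answer: x = 1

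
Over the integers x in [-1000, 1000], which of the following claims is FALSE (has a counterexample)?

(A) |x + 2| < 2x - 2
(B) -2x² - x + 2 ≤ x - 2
(A) x = 0: LHS = |0 + 2| = |2| = 2, RHS = 2·0 - 2 = -2; 2 < -2 — FAILS
(B) x = 0: LHS = -2·0² - 0 + 2 = 2, RHS = 0 - 2 = -2; 2 ≤ -2 — FAILS

Answer: Both A and B are false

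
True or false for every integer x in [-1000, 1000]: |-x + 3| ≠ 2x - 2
Track d = LHS − RHS over the integers in [-1000, 1000]. Equality would need d = 0, but d changes sign only between consecutive integers, jumping over 0:
x = 1: LHS = |-1 + 3| = |2| = 2, RHS = 2·1 - 2 = 0; 2 ≠ 0 — holds  (d = 2)
x = 2: LHS = |-2 + 3| = |1| = 1, RHS = 2·2 - 2 = 2; 1 ≠ 2 — holds  (d = -1)
Away from these crossings d keeps a constant sign, and checking every integer in [-1000, 1000] confirms d ≠ 0 throughout. Hence the two sides are never equal, so the relation holds for every integer in [-1000, 1000].

No counterexample exists.

Answer: True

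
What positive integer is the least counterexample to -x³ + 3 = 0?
Testing positive integers:
x = 1: LHS = -1³ + 3 = 2; 2 = 0 — FAILS  ← smallest positive counterexample

Answer: x = 1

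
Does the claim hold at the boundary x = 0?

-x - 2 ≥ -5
x = 0: LHS = -0 - 2 = -2; -2 ≥ -5 — holds

The relation is satisfied at x = 0.

Answer: Yes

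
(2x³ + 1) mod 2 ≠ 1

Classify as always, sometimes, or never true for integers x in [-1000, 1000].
For a polynomial with integer coefficients, its value mod 2 depends only on x mod 2, so it suffices to check one representative of each residue class, x = 0, 1:
x = 0: LHS = (2·0³ + 1) mod 2 = 1 mod 2 = 1; 1 ≠ 1 — FAILS
x = 1: LHS = (2·1³ + 1) mod 2 = 3 mod 2 = 1; 1 ≠ 1 — FAILS
The relation fails in every residue class, so the claimed relation (≠) fails for every integer in [-1000, 1000].

No integer in the range satisfies it.

Answer: Never true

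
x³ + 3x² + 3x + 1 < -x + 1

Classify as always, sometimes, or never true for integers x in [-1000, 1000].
Holds at x = -1: LHS = (-1)³ + 3·(-1)² + 3·(-1) + 1 = 0, RHS = -(-1) + 1 = 2; 0 < 2 — holds
Fails at x = 0: LHS = 0³ + 3·0² + 3·0 + 1 = 1, RHS = -0 + 1 = 1; 1 < 1 — FAILS
It is satisfied by some integers in the range but not all.

Answer: Sometimes true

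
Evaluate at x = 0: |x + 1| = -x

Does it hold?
x = 0: LHS = |0 + 1| = |1| = 1, RHS = -0 = 0; 1 = 0 — FAILS

The relation fails at x = 0, so x = 0 is a counterexample.

Answer: No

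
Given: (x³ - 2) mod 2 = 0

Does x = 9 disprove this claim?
Substitute x = 9 into the relation:
x = 9: LHS = (9³ - 2) mod 2 = 727 mod 2 = 1; 1 = 0 — FAILS

Since the claim fails at x = 9, this value is a counterexample.

Answer: Yes, x = 9 is a counterexample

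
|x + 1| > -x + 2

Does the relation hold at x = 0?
x = 0: LHS = |0 + 1| = |1| = 1, RHS = -0 + 2 = 2; 1 > 2 — FAILS

The relation fails at x = 0, so x = 0 is a counterexample.

Answer: No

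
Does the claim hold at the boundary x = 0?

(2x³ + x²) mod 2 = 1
x = 0: LHS = (2·0³ + 0²) mod 2 = 0 mod 2 = 0; 0 = 1 — FAILS

The relation fails at x = 0, so x = 0 is a counterexample.

Answer: No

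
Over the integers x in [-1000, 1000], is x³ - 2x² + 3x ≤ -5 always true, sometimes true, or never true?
Holds at x = -1: LHS = (-1)³ - 2·(-1)² + 3·(-1) = -6; -6 ≤ -5 — holds
Fails at x = 0: LHS = 0³ - 2·0² + 3·0 = 0; 0 ≤ -5 — FAILS
It is satisfied by some integers in the range but not all.

Answer: Sometimes true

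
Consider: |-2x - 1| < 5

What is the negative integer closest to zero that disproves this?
Testing negative integers from -1 downward:
x = -1: LHS = |-2·(-1) - 1| = |1| = 1; 1 < 5 — holds
x = -2: LHS = |-2·(-2) - 1| = |3| = 3; 3 < 5 — holds
x = -3: LHS = |-2·(-3) - 1| = |5| = 5; 5 < 5 — FAILS  ← closest negative counterexample to 0

Answer: x = -3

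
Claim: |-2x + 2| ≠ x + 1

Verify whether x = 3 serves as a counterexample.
Substitute x = 3 into the relation:
x = 3: LHS = |-2·3 + 2| = |-4| = 4, RHS = 3 + 1 = 4; 4 ≠ 4 — FAILS

Since the claim fails at x = 3, this value is a counterexample.

Answer: Yes, x = 3 is a counterexample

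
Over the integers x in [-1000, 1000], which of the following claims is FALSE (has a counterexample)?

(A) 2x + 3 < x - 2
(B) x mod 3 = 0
(A) x = 0: LHS = 2·0 + 3 = 3, RHS = 0 - 2 = -2; 3 < -2 — FAILS
(B) x = 1: LHS = 1 mod 3 = 1; 1 = 0 — FAILS

Answer: Both A and B are false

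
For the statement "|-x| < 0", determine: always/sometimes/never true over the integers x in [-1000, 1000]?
An absolute value is never negative, so the left side is ≥ 0 for every x, while the right side is 0. Tightest case in [-1000, 1000] is x = 0:
x = 0: LHS = |-0| = |0| = 0; 0 < 0 — FAILS
Hence LHS − RHS is never negative, i.e. LHS ≥ RHS throughout, so the claimed relation (<) fails for every integer in [-1000, 1000].

No integer in the range satisfies it.

Answer: Never true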